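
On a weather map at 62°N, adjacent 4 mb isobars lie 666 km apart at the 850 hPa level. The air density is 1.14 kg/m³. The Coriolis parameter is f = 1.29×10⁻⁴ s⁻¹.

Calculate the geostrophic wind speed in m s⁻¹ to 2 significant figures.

Pressure gradient: |∂P/∂n| = 400 Pa / 666000 m = 6.01×10⁻⁴ Pa/m
Geostrophic balance (pressure-gradient force = Coriolis force):
V_g = (1/(fρ)) |∂P/∂n| = 6.01×10⁻⁴ / (1.29×10⁻⁴ × 1.14) = 4.08 m/s

4.1 m s⁻¹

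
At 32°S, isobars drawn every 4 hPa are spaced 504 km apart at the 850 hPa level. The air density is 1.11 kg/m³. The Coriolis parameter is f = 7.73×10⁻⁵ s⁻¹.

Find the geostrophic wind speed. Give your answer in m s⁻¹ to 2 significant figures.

9.2 m s⁻¹

Pressure gradient: |∂P/∂n| = 400 Pa / 504000 m = 7.94×10⁻⁴ Pa/m
Geostrophic balance (pressure-gradient force = Coriolis force):
V_g = (1/(fρ)) |∂P/∂n| = 7.94×10⁻⁴ / (7.73×10⁻⁵ × 1.11) = 9.25 m/s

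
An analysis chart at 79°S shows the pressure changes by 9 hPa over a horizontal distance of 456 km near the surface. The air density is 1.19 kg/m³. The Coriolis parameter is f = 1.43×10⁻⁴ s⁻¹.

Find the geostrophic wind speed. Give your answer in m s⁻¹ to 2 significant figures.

12 m s⁻¹

Pressure gradient: |∂P/∂n| = 900 Pa / 456000 m = 1.97×10⁻³ Pa/m
Geostrophic balance (pressure-gradient force = Coriolis force):
V_g = (1/(fρ)) |∂P/∂n| = 1.97×10⁻³ / (1.43×10⁻⁴ × 1.19) = 11.6 m/s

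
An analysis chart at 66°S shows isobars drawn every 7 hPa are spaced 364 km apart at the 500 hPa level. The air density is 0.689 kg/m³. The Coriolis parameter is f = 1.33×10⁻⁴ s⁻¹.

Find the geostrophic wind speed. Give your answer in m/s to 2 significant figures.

Pressure gradient: |∂P/∂n| = 700 Pa / 364000 m = 1.92×10⁻³ Pa/m
Geostrophic balance (pressure-gradient force = Coriolis force):
V_g = (1/(fρ)) |∂P/∂n| = 1.92×10⁻³ / (1.33×10⁻⁴ × 0.689) = 21.0 m/s

21 m/s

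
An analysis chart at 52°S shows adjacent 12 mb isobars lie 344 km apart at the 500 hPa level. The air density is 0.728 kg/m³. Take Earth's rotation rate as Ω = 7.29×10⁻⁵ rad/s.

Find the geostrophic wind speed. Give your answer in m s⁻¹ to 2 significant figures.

42 m s⁻¹

Coriolis parameter at 52°S:
f = 2Ω sin φ = 2 × 7.29×10⁻⁵ × sin 52° = 1.15×10⁻⁴ s⁻¹
Pressure gradient: |∂P/∂n| = 1200 Pa / 344000 m = 3.49×10⁻³ Pa/m
Geostrophic balance (pressure-gradient force = Coriolis force):
V_g = (1/(fρ)) |∂P/∂n| = 3.49×10⁻³ / (1.15×10⁻⁴ × 0.728) = 41.7 m/s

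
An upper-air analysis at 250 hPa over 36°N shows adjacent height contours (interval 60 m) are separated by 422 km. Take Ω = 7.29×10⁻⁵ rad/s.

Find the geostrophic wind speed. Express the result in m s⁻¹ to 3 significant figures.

Coriolis parameter at 36°N:
f = 2Ω sin φ = 2 × 7.29×10⁻⁵ × sin 36° = 8.57×10⁻⁵ s⁻¹
Height gradient: |∂Z/∂n| = 60 m / 422000 m = 1.42×10⁻⁴
On a pressure surface, geostrophic balance gives V_g = (g/f)|∂Z/∂n|:
V_g = 9.81 × 1.42×10⁻⁴ / 8.57×10⁻⁵ = 16.3 m/s

16.3 m s⁻¹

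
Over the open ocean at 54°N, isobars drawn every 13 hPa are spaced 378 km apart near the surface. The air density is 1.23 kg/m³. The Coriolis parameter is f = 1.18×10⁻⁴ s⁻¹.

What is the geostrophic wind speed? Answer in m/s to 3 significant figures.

23.7 m/s

Pressure gradient: |∂P/∂n| = 1300 Pa / 378000 m = 3.44×10⁻³ Pa/m
Geostrophic balance (pressure-gradient force = Coriolis force):
V_g = (1/(fρ)) |∂P/∂n| = 3.44×10⁻³ / (1.18×10⁻⁴ × 1.23) = 23.7 m/s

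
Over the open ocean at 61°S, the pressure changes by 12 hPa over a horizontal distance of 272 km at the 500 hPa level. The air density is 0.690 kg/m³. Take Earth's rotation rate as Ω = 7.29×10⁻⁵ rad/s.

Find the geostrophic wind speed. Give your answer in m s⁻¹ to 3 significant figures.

50.1 m s⁻¹

Coriolis parameter at 61°S:
f = 2Ω sin φ = 2 × 7.29×10⁻⁵ × sin 61° = 1.28×10⁻⁴ s⁻¹
Pressure gradient: |∂P/∂n| = 1200 Pa / 272000 m = 4.41×10⁻³ Pa/m
Geostrophic balance (pressure-gradient force = Coriolis force):
V_g = (1/(fρ)) |∂P/∂n| = 4.41×10⁻³ / (1.28×10⁻⁴ × 0.690) = 50.1 m/s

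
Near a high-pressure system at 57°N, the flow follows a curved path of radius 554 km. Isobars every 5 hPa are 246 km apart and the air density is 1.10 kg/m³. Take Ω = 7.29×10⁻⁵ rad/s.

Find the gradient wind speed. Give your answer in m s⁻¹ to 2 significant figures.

Coriolis parameter at 57°N:
f = 2Ω sin φ = 2 × 7.29×10⁻⁵ × sin 57° = 1.22×10⁻⁴ s⁻¹
Pressure gradient: |∂P/∂n| = 500 Pa / 246000 m = 2.03×10⁻³ Pa/m
Geostrophic speed: V_g = |∂P/∂n|/(fρ) = 2.03×10⁻³/(1.22×10⁻⁴ × 1.10) = 15.1 m/s
Around a high, pressure-gradient force acts outward with centrifugal, so Coriolis balances both:
fV = (1/ρ)|∂P/∂n| + V²/R  →  V² − fR·V + fR·V_g = 0
With fR = 1.22×10⁻⁴ × 554×10³ m = 67.7 m/s:
V = [fR − √((fR)² − 4 fR V_g)]/2 = [67.7 − √(67.7² − 4×67.7×15.1)]/2 = 22.8 m/s
Supergeostrophic (V > V_g = 15.1 m/s), as expected around a high.

23 m s⁻¹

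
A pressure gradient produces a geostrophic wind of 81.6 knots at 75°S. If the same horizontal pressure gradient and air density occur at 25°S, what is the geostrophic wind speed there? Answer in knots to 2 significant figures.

190 knots

With the same pressure gradient and density, V_g ∝ 1/f ∝ 1/sin φ.
V₂ = V₁ · sin φ₁ / sin φ₂ = 81.6 × sin 75° / sin 25°
V₂ = 81.6 × 0.9659/0.4226 = 190 knots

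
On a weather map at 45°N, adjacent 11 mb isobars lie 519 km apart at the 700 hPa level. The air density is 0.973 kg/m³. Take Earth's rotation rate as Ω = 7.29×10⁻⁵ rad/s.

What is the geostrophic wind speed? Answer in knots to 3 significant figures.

41.1 knots

Coriolis parameter at 45°N:
f = 2Ω sin φ = 2 × 7.29×10⁻⁵ × sin 45° = 1.03×10⁻⁴ s⁻¹
Pressure gradient: |∂P/∂n| = 1100 Pa / 519000 m = 2.12×10⁻³ Pa/m
Geostrophic balance (pressure-gradient force = Coriolis force):
V_g = (1/(fρ)) |∂P/∂n| = 2.12×10⁻³ / (1.03×10⁻⁴ × 0.973) = 21.1 m/s
Converting: 21.1 m/s × 1.944 = 41.1 knots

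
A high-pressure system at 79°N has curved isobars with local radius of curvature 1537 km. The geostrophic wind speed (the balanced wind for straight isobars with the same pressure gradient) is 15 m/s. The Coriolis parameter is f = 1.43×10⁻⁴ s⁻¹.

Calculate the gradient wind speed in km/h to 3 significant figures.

58.3 km/h

Around a high, pressure-gradient force acts outward with centrifugal, so Coriolis balances both:
fV = (1/ρ)|∂P/∂n| + V²/R  →  V² − fR·V + fR·V_g = 0
With fR = 1.43×10⁻⁴ × 1537×10³ m = 220 m/s:
V = [fR − √((fR)² − 4 fR V_g)]/2 = [220 − √(220² − 4×220×15)]/2 = 16.2 m/s
Supergeostrophic (V > V_g = 15 m/s), as expected around a high.
Converting: 16.2 m/s × 3.6 = 58.3 km/h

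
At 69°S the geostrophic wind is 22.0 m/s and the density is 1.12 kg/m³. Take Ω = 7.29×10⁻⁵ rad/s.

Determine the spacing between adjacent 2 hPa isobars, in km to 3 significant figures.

Coriolis parameter at 69°S:
f = 2Ω sin φ = 2 × 7.29×10⁻⁵ × sin 69° = 1.36×10⁻⁴ s⁻¹
Geostrophic balance rearranged: |∂P/∂n| = f ρ V_g
|∂P/∂n| = 1.36×10⁻⁴ × 1.12 × 22.0 = 3.35×10⁻³ Pa/m
Isobar spacing: Δn = ΔP/|∂P/∂n| = 200 Pa / 3.35×10⁻³ Pa/m = 59632 m ≈ 59.6 km

59.6 km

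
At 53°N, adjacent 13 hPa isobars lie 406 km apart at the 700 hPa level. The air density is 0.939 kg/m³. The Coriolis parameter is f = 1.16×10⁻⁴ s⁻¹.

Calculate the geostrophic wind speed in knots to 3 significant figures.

Pressure gradient: |∂P/∂n| = 1300 Pa / 406000 m = 3.20×10⁻³ Pa/m
Geostrophic balance (pressure-gradient force = Coriolis force):
V_g = (1/(fρ)) |∂P/∂n| = 3.20×10⁻³ / (1.16×10⁻⁴ × 0.939) = 29.4 m/s
Converting: 29.4 m/s × 1.944 = 57.1 knots

57.1 knots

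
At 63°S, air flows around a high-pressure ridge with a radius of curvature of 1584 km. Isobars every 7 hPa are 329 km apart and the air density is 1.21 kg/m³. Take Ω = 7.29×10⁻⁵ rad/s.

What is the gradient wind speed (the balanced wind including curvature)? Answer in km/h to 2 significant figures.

52 km/h

Coriolis parameter at 63°S:
f = 2Ω sin φ = 2 × 7.29×10⁻⁵ × sin 63° = 1.30×10⁻⁴ s⁻¹
Pressure gradient: |∂P/∂n| = 700 Pa / 329000 m = 2.13×10⁻³ Pa/m
Geostrophic speed: V_g = |∂P/∂n|/(fρ) = 2.13×10⁻³/(1.30×10⁻⁴ × 1.21) = 13.5 m/s
Around a high, pressure-gradient force acts outward with centrifugal, so Coriolis balances both:
fV = (1/ρ)|∂P/∂n| + V²/R  →  V² − fR·V + fR·V_g = 0
With fR = 1.30×10⁻⁴ × 1584×10³ m = 206 m/s:
V = [fR − √((fR)² − 4 fR V_g)]/2 = [206 − √(206² − 4×206×13.5)]/2 = 14.6 m/s
Supergeostrophic (V > V_g = 13.5 m/s), as expected around a high.
Converting: 14.6 m/s × 3.6 = 52 km/h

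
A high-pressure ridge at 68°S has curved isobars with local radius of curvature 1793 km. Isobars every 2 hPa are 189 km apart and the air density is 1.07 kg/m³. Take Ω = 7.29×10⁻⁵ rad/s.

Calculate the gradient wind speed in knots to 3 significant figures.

Coriolis parameter at 68°S:
f = 2Ω sin φ = 2 × 7.29×10⁻⁵ × sin 68° = 1.35×10⁻⁴ s⁻¹
Pressure gradient: |∂P/∂n| = 200 Pa / 189000 m = 1.06×10⁻³ Pa/m
Geostrophic speed: V_g = |∂P/∂n|/(fρ) = 1.06×10⁻³/(1.35×10⁻⁴ × 1.07) = 7.32 m/s
Around a high, pressure-gradient force acts outward with centrifugal, so Coriolis balances both:
fV = (1/ρ)|∂P/∂n| + V²/R  →  V² − fR·V + fR·V_g = 0
With fR = 1.35×10⁻⁴ × 1793×10³ m = 242 m/s:
V = [fR − √((fR)² − 4 fR V_g)]/2 = [242 − √(242² − 4×242×7.32)]/2 = 7.55 m/s
Supergeostrophic (V > V_g = 7.32 m/s), as expected around a high.
Converting: 7.55 m/s × 1.944 = 14.7 knots

14.7 knots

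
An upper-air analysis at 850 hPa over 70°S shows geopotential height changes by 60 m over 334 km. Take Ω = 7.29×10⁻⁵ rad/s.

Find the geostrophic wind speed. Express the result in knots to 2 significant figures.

Coriolis parameter at 70°S:
f = 2Ω sin φ = 2 × 7.29×10⁻⁵ × sin 70° = 1.37×10⁻⁴ s⁻¹
Height gradient: |∂Z/∂n| = 60 m / 334000 m = 1.80×10⁻⁴
On a pressure surface, geostrophic balance gives V_g = (g/f)|∂Z/∂n|:
V_g = 9.81 × 1.80×10⁻⁴ / 1.37×10⁻⁴ = 12.9 m/s
Converting: 12.9 m/s × 1.944 = 25 knots

25 knots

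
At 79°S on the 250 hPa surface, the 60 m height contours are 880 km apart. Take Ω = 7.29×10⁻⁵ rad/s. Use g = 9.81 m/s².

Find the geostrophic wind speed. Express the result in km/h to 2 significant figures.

17 km/h

Coriolis parameter at 79°S:
f = 2Ω sin φ = 2 × 7.29×10⁻⁵ × sin 79° = 1.43×10⁻⁴ s⁻¹
Height gradient: |∂Z/∂n| = 60 m / 880000 m = 6.82×10⁻⁵
On a pressure surface, geostrophic balance gives V_g = (g/f)|∂Z/∂n|:
V_g = 9.81 × 6.82×10⁻⁵ / 1.43×10⁻⁴ = 4.67 m/s
Converting: 4.67 m/s × 3.6 = 17 km/h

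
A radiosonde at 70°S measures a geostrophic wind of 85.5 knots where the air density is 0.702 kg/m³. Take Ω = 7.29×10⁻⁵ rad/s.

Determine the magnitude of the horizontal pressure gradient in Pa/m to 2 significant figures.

Coriolis parameter at 70°S:
f = 2Ω sin φ = 2 × 7.29×10⁻⁵ × sin 70° = 1.37×10⁻⁴ s⁻¹
Wind speed in SI: 85.5 knots = 44.0 m/s
Geostrophic balance rearranged: |∂P/∂n| = f ρ V_g
|∂P/∂n| = 1.37×10⁻⁴ × 0.702 × 44.0 = 4.23×10⁻³ Pa/m

4.2×10⁻³ Pa/m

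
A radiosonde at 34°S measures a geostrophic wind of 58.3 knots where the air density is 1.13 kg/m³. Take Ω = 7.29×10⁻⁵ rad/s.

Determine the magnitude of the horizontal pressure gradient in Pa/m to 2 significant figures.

Coriolis parameter at 34°S:
f = 2Ω sin φ = 2 × 7.29×10⁻⁵ × sin 34° = 8.15×10⁻⁵ s⁻¹
Wind speed in SI: 58.3 knots = 30.0 m/s
Geostrophic balance rearranged: |∂P/∂n| = f ρ V_g
|∂P/∂n| = 8.15×10⁻⁵ × 1.13 × 30.0 = 2.76×10⁻³ Pa/m

2.8×10⁻³ Pa/m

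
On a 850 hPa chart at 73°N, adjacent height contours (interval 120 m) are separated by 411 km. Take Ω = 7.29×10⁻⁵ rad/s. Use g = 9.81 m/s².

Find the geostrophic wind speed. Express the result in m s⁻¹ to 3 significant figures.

Coriolis parameter at 73°N:
f = 2Ω sin φ = 2 × 7.29×10⁻⁵ × sin 73° = 1.39×10⁻⁴ s⁻¹
Height gradient: |∂Z/∂n| = 120 m / 411000 m = 2.92×10⁻⁴
On a pressure surface, geostrophic balance gives V_g = (g/f)|∂Z/∂n|:
V_g = 9.81 × 2.92×10⁻⁴ / 1.39×10⁻⁴ = 20.5 m/s

20.5 m s⁻¹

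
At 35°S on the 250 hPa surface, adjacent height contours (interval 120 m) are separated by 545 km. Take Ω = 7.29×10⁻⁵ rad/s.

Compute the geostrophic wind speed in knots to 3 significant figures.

Coriolis parameter at 35°S:
f = 2Ω sin φ = 2 × 7.29×10⁻⁵ × sin 35° = 8.36×10⁻⁵ s⁻¹
Height gradient: |∂Z/∂n| = 120 m / 545000 m = 2.20×10⁻⁴
On a pressure surface, geostrophic balance gives V_g = (g/f)|∂Z/∂n|:
V_g = 9.81 × 2.20×10⁻⁴ / 8.36×10⁻⁵ = 25.8 m/s
Converting: 25.8 m/s × 1.944 = 50.2 knots

50.2 knots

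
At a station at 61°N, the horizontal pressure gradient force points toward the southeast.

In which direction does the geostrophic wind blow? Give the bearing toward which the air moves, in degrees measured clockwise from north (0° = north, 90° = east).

The pressure-gradient force points toward the southeast (bearing 135°).
Geostrophic balance: in the Northern Hemisphere the Coriolis force deflects motion to the right, so the geostrophic wind blows 90° to the right of the pressure-gradient force (low pressure on the left).
Rotating 135° by 90° clockwise gives 225° — the wind blows toward the southwest.

225°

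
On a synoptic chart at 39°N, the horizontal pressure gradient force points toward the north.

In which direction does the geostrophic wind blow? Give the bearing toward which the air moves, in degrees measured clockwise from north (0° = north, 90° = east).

The pressure-gradient force points toward the north (bearing 000°).
Geostrophic balance: in the Northern Hemisphere the Coriolis force deflects motion to the right, so the geostrophic wind blows 90° to the right of the pressure-gradient force (low pressure on the left).
Rotating 000° by 90° clockwise gives 090° — the wind blows toward the east.

090°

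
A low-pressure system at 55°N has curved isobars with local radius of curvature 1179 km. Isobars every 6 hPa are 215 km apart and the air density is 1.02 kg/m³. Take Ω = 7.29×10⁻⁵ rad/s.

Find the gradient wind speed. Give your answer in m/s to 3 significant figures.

Coriolis parameter at 55°N:
f = 2Ω sin φ = 2 × 7.29×10⁻⁵ × sin 55° = 1.19×10⁻⁴ s⁻¹
Pressure gradient: |∂P/∂n| = 600 Pa / 215000 m = 2.79×10⁻³ Pa/m
Geostrophic speed: V_g = |∂P/∂n|/(fρ) = 2.79×10⁻³/(1.19×10⁻⁴ × 1.02) = 22.9 m/s
Around a low, centrifugal force acts outward with Coriolis, so pressure-gradient force balances both:
(1/ρ)|∂P/∂n| = fV + V²/R  →  V² + fR·V − fR·V_g = 0
With fR = 1.19×10⁻⁴ × 1179×10³ m = 141 m/s:
V = [−fR + √((fR)² + 4 fR V_g)]/2 = [−141 + √(141² + 4×141×22.9)]/2 = 20.1 m/s
Subgeostrophic (V < V_g = 22.9 m/s), as expected around a low.

20.1 m/s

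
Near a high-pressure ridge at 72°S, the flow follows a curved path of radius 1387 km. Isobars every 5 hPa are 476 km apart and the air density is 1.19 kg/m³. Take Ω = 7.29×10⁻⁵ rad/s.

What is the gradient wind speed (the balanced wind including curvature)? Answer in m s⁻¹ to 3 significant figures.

Coriolis parameter at 72°S:
f = 2Ω sin φ = 2 × 7.29×10⁻⁵ × sin 72° = 1.39×10⁻⁴ s⁻¹
Pressure gradient: |∂P/∂n| = 500 Pa / 476000 m = 1.05×10⁻³ Pa/m
Geostrophic speed: V_g = |∂P/∂n|/(fρ) = 1.05×10⁻³/(1.39×10⁻⁴ × 1.19) = 6.37 m/s
Around a high, pressure-gradient force acts outward with centrifugal, so Coriolis balances both:
fV = (1/ρ)|∂P/∂n| + V²/R  →  V² − fR·V + fR·V_g = 0
With fR = 1.39×10⁻⁴ × 1387×10³ m = 192 m/s:
V = [fR − √((fR)² − 4 fR V_g)]/2 = [192 − √(192² − 4×192×6.37)]/2 = 6.59 m/s
Supergeostrophic (V > V_g = 6.37 m/s), as expected around a high.

6.59 m s⁻¹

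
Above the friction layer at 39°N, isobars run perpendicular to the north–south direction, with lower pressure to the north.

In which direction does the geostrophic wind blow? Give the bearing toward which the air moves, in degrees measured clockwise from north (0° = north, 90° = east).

090°

The pressure-gradient force points toward the north (bearing 000°).
Geostrophic balance: in the Northern Hemisphere the Coriolis force deflects motion to the right, so the geostrophic wind blows 90° to the right of the pressure-gradient force (low pressure on the left).
Rotating 000° by 90° clockwise gives 090° — the wind blows toward the east.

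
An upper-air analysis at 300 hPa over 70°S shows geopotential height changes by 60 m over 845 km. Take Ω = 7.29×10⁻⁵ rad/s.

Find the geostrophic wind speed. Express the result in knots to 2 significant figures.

Coriolis parameter at 70°S:
f = 2Ω sin φ = 2 × 7.29×10⁻⁵ × sin 70° = 1.37×10⁻⁴ s⁻¹
Height gradient: |∂Z/∂n| = 60 m / 845000 m = 7.10×10⁻⁵
On a pressure surface, geostrophic balance gives V_g = (g/f)|∂Z/∂n|:
V_g = 9.81 × 7.10×10⁻⁵ / 1.37×10⁻⁴ = 5.08 m/s
Converting: 5.08 m/s × 1.944 = 9.9 knots

9.9 knots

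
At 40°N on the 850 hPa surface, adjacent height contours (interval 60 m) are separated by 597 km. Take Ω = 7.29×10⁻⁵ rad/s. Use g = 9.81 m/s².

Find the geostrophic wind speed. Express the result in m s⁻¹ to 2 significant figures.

11 m s⁻¹

Coriolis parameter at 40°N:
f = 2Ω sin φ = 2 × 7.29×10⁻⁵ × sin 40° = 9.37×10⁻⁵ s⁻¹
Height gradient: |∂Z/∂n| = 60 m / 597000 m = 1.01×10⁻⁴
On a pressure surface, geostrophic balance gives V_g = (g/f)|∂Z/∂n|:
V_g = 9.81 × 1.01×10⁻⁴ / 9.37×10⁻⁵ = 10.5 m/s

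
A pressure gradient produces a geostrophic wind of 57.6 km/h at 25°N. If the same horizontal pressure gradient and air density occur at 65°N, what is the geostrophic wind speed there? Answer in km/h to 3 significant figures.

With the same pressure gradient and density, V_g ∝ 1/f ∝ 1/sin φ.
V₂ = V₁ · sin φ₁ / sin φ₂ = 57.6 × sin 25° / sin 65°
V₂ = 57.6 × 0.4226/0.9063 = 26.9 km/h

26.9 km/h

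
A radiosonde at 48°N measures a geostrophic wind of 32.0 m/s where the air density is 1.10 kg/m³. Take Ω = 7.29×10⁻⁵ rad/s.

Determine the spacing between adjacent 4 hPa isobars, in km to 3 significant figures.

Coriolis parameter at 48°N:
f = 2Ω sin φ = 2 × 7.29×10⁻⁵ × sin 48° = 1.08×10⁻⁴ s⁻¹
Geostrophic balance rearranged: |∂P/∂n| = f ρ V_g
|∂P/∂n| = 1.08×10⁻⁴ × 1.10 × 32.0 = 3.81×10⁻³ Pa/m
Isobar spacing: Δn = ΔP/|∂P/∂n| = 400 Pa / 3.81×10⁻³ Pa/m = 104878 m ≈ 105 km

105 km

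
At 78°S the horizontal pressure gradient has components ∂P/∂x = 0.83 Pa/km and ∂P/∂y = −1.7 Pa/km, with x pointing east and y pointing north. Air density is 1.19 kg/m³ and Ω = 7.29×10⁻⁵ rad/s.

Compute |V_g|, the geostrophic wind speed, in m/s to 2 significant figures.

11 m/s

Coriolis parameter at 78°S:
f = 2Ω sin φ = 2 × 7.29×10⁻⁵ × sin 78° = 1.43×10⁻⁴ s⁻¹
In the Southern Hemisphere f is negative: f = −1.43×10⁻⁴ s⁻¹.
Component geostrophic relations (x east, y north):
u_g = −(1/(fρ)) ∂P/∂y,  v_g = (1/(fρ)) ∂P/∂x
u_g = −(−1.7×10⁻³)/(−1.43×10⁻⁴ × 1.19) = −10.0 m/s;  v_g = (0.83×10⁻³)/(−1.43×10⁻⁴ × 1.19) = −4.89 m/s
|V_g| = √(u_g² + v_g²) = 11.1 m/s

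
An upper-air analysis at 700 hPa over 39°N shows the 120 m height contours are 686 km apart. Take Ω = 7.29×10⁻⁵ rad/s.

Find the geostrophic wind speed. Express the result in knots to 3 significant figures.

36.4 knots

Coriolis parameter at 39°N:
f = 2Ω sin φ = 2 × 7.29×10⁻⁵ × sin 39° = 9.18×10⁻⁵ s⁻¹
Height gradient: |∂Z/∂n| = 120 m / 686000 m = 1.75×10⁻⁴
On a pressure surface, geostrophic balance gives V_g = (g/f)|∂Z/∂n|:
V_g = 9.81 × 1.75×10⁻⁴ / 9.18×10⁻⁵ = 18.7 m/s
Converting: 18.7 m/s × 1.944 = 36.4 knots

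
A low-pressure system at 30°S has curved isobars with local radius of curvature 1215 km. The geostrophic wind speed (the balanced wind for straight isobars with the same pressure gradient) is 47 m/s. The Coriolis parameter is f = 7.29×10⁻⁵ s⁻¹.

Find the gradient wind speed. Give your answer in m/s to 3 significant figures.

34.0 m/s

Around a low, centrifugal force acts outward with Coriolis, so pressure-gradient force balances both:
(1/ρ)|∂P/∂n| = fV + V²/R  →  V² + fR·V − fR·V_g = 0
With fR = 7.29×10⁻⁵ × 1215×10³ m = 88.6 m/s:
V = [−fR + √((fR)² + 4 fR V_g)]/2 = [−88.6 + √(88.6² + 4×88.6×47)]/2 = 34 m/s
Subgeostrophic (V < V_g = 47 m/s), as expected around a low.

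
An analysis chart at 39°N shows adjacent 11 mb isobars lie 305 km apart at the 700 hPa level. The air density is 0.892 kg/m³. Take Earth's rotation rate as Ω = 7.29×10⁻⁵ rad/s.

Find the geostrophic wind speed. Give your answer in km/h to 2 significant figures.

160 km/h

Coriolis parameter at 39°N:
f = 2Ω sin φ = 2 × 7.29×10⁻⁵ × sin 39° = 9.18×10⁻⁵ s⁻¹
Pressure gradient: |∂P/∂n| = 1100 Pa / 305000 m = 3.61×10⁻³ Pa/m
Geostrophic balance (pressure-gradient force = Coriolis force):
V_g = (1/(fρ)) |∂P/∂n| = 3.61×10⁻³ / (9.18×10⁻⁵ × 0.892) = 44.1 m/s
Converting: 44.1 m/s × 3.6 = 160 km/h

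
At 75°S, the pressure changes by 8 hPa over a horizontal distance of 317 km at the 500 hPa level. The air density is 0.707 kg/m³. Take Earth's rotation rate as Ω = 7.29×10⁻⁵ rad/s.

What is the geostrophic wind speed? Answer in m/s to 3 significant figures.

25.3 m/s

Coriolis parameter at 75°S:
f = 2Ω sin φ = 2 × 7.29×10⁻⁵ × sin 75° = 1.41×10⁻⁴ s⁻¹
Pressure gradient: |∂P/∂n| = 800 Pa / 317000 m = 2.52×10⁻³ Pa/m
Geostrophic balance (pressure-gradient force = Coriolis force):
V_g = (1/(fρ)) |∂P/∂n| = 2.52×10⁻³ / (1.41×10⁻⁴ × 0.707) = 25.3 m/s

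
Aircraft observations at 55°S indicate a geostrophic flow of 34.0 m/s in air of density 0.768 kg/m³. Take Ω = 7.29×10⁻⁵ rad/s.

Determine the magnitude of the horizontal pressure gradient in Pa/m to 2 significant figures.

3.1×10⁻³ Pa/m

Coriolis parameter at 55°S:
f = 2Ω sin φ = 2 × 7.29×10⁻⁵ × sin 55° = 1.19×10⁻⁴ s⁻¹
Geostrophic balance rearranged: |∂P/∂n| = f ρ V_g
|∂P/∂n| = 1.19×10⁻⁴ × 0.768 × 34.0 = 3.12×10⁻³ Pa/m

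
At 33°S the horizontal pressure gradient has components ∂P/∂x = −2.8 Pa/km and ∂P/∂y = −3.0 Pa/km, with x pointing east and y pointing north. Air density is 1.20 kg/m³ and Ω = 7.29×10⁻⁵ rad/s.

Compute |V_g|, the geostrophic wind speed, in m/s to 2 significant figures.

Coriolis parameter at 33°S:
f = 2Ω sin φ = 2 × 7.29×10⁻⁵ × sin 33° = 7.94×10⁻⁵ s⁻¹
In the Southern Hemisphere f is negative: f = −7.94×10⁻⁵ s⁻¹.
Component geostrophic relations (x east, y north):
u_g = −(1/(fρ)) ∂P/∂y,  v_g = (1/(fρ)) ∂P/∂x
u_g = −(−3.0×10⁻³)/(−7.94×10⁻⁵ × 1.20) = −31.5 m/s;  v_g = (−2.8×10⁻³)/(−7.94×10⁻⁵ × 1.20) = 29.4 m/s
|V_g| = √(u_g² + v_g²) = 43.1 m/s

43 m/s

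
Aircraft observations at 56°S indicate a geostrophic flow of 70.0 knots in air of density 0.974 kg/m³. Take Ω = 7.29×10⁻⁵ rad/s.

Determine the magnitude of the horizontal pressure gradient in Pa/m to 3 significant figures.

4.24×10⁻³ Pa/m

Coriolis parameter at 56°S:
f = 2Ω sin φ = 2 × 7.29×10⁻⁵ × sin 56° = 1.21×10⁻⁴ s⁻¹
Wind speed in SI: 70.0 knots = 36.0 m/s
Geostrophic balance rearranged: |∂P/∂n| = f ρ V_g
|∂P/∂n| = 1.21×10⁻⁴ × 0.974 × 36.0 = 4.24×10⁻³ Pa/m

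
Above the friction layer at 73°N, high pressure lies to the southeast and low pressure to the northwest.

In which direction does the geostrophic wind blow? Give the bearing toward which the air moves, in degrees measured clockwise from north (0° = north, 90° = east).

045°

The pressure-gradient force points toward the northwest (bearing 315°).
Geostrophic balance: in the Northern Hemisphere the Coriolis force deflects motion to the right, so the geostrophic wind blows 90° to the right of the pressure-gradient force (low pressure on the left).
Rotating 315° by 90° clockwise gives 045° — the wind blows toward the northeast.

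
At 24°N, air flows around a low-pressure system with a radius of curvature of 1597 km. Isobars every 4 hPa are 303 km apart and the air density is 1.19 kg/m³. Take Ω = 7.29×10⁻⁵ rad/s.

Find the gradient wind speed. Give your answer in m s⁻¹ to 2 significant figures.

16 m s⁻¹

Coriolis parameter at 24°N:
f = 2Ω sin φ = 2 × 7.29×10⁻⁵ × sin 24° = 5.93×10⁻⁵ s⁻¹
Pressure gradient: |∂P/∂n| = 400 Pa / 303000 m = 1.32×10⁻³ Pa/m
Geostrophic speed: V_g = |∂P/∂n|/(fρ) = 1.32×10⁻³/(5.93×10⁻⁵ × 1.19) = 18.7 m/s
Around a low, centrifugal force acts outward with Coriolis, so pressure-gradient force balances both:
(1/ρ)|∂P/∂n| = fV + V²/R  →  V² + fR·V − fR·V_g = 0
With fR = 5.93×10⁻⁵ × 1597×10³ m = 94.7 m/s:
V = [−fR + √((fR)² + 4 fR V_g)]/2 = [−94.7 + √(94.7² + 4×94.7×18.7)]/2 = 16 m/s
Subgeostrophic (V < V_g = 18.7 m/s), as expected around a low.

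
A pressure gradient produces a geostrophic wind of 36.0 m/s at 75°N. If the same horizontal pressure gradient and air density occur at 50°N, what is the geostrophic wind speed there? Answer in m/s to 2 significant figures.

With the same pressure gradient and density, V_g ∝ 1/f ∝ 1/sin φ.
V₂ = V₁ · sin φ₁ / sin φ₂ = 36.0 × sin 75° / sin 50°
V₂ = 36.0 × 0.9659/0.7660 = 45 m/s

45 m/s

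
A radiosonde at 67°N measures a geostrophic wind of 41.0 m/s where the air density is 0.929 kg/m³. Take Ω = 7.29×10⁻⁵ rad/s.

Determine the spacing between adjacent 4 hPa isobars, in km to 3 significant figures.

78.2 km

Coriolis parameter at 67°N:
f = 2Ω sin φ = 2 × 7.29×10⁻⁵ × sin 67° = 1.34×10⁻⁴ s⁻¹
Geostrophic balance rearranged: |∂P/∂n| = f ρ V_g
|∂P/∂n| = 1.34×10⁻⁴ × 0.929 × 41.0 = 5.11×10⁻³ Pa/m
Isobar spacing: Δn = ΔP/|∂P/∂n| = 400 Pa / 5.11×10⁻³ Pa/m = 78249 m ≈ 78.2 km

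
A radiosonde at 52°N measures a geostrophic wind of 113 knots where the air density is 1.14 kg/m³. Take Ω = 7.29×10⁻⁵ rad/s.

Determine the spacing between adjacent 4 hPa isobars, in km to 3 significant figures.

Coriolis parameter at 52°N:
f = 2Ω sin φ = 2 × 7.29×10⁻⁵ × sin 52° = 1.15×10⁻⁴ s⁻¹
Wind speed in SI: 113 knots = 58.1 m/s
Geostrophic balance rearranged: |∂P/∂n| = f ρ V_g
|∂P/∂n| = 1.15×10⁻⁴ × 1.14 × 58.1 = 7.61×10⁻³ Pa/m
Isobar spacing: Δn = ΔP/|∂P/∂n| = 400 Pa / 7.61×10⁻³ Pa/m = 52535 m ≈ 52.5 km

52.5 km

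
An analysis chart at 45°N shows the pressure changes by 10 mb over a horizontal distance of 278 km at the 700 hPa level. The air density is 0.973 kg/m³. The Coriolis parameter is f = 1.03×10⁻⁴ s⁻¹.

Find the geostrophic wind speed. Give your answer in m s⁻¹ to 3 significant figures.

Pressure gradient: |∂P/∂n| = 1000 Pa / 278000 m = 3.60×10⁻³ Pa/m
Geostrophic balance (pressure-gradient force = Coriolis force):
V_g = (1/(fρ)) |∂P/∂n| = 3.60×10⁻³ / (1.03×10⁻⁴ × 0.973) = 35.9 m/s

35.9 m s⁻¹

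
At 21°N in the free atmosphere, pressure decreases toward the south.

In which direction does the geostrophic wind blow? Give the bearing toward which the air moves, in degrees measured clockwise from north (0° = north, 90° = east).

The pressure-gradient force points toward the south (bearing 180°).
Geostrophic balance: in the Northern Hemisphere the Coriolis force deflects motion to the right, so the geostrophic wind blows 90° to the right of the pressure-gradient force (low pressure on the left).
Rotating 180° by 90° clockwise gives 270° — the wind blows toward the west.

270°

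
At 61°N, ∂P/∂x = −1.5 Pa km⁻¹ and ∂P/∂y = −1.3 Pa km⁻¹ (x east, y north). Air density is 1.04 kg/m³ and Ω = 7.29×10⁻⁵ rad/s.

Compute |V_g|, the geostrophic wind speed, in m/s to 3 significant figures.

Coriolis parameter at 61°N:
f = 2Ω sin φ = 2 × 7.29×10⁻⁵ × sin 61° = 1.28×10⁻⁴ s⁻¹
Component geostrophic relations (x east, y north):
u_g = −(1/(fρ)) ∂P/∂y,  v_g = (1/(fρ)) ∂P/∂x
u_g = −(−1.3×10⁻³)/(1.28×10⁻⁴ × 1.04) = 9.80 m/s;  v_g = (−1.5×10⁻³)/(1.28×10⁻⁴ × 1.04) = −11.3 m/s
|V_g| = √(u_g² + v_g²) = 15.0 m/s

15.0 m/s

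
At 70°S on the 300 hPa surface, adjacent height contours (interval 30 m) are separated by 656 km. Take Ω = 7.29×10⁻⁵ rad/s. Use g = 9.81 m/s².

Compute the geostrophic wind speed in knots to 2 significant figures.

Coriolis parameter at 70°S:
f = 2Ω sin φ = 2 × 7.29×10⁻⁵ × sin 70° = 1.37×10⁻⁴ s⁻¹
Height gradient: |∂Z/∂n| = 30 m / 656000 m = 4.57×10⁻⁵
On a pressure surface, geostrophic balance gives V_g = (g/f)|∂Z/∂n|:
V_g = 9.81 × 4.57×10⁻⁵ / 1.37×10⁻⁴ = 3.27 m/s
Converting: 3.27 m/s × 1.944 = 6.4 knots

6.4 knots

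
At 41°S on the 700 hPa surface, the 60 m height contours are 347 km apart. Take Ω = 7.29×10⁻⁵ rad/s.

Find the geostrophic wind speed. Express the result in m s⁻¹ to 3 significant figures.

Coriolis parameter at 41°S:
f = 2Ω sin φ = 2 × 7.29×10⁻⁵ × sin 41° = 9.57×10⁻⁵ s⁻¹
Height gradient: |∂Z/∂n| = 60 m / 347000 m = 1.73×10⁻⁴
On a pressure surface, geostrophic balance gives V_g = (g/f)|∂Z/∂n|:
V_g = 9.81 × 1.73×10⁻⁴ / 9.57×10⁻⁵ = 17.7 m/s

17.7 m s⁻¹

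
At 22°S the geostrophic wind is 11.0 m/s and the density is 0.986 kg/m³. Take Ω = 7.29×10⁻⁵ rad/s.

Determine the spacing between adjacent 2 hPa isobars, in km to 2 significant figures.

340 km

Coriolis parameter at 22°S:
f = 2Ω sin φ = 2 × 7.29×10⁻⁵ × sin 22° = 5.46×10⁻⁵ s⁻¹
Geostrophic balance rearranged: |∂P/∂n| = f ρ V_g
|∂P/∂n| = 5.46×10⁻⁵ × 0.986 × 11.0 = 5.92×10⁻⁴ Pa/m
Isobar spacing: Δn = ΔP/|∂P/∂n| = 200 Pa / 5.92×10⁻⁴ Pa/m = 337619 m ≈ 340 km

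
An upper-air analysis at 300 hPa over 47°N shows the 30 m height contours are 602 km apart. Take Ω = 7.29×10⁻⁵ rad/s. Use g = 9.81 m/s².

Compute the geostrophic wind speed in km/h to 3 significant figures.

Coriolis parameter at 47°N:
f = 2Ω sin φ = 2 × 7.29×10⁻⁵ × sin 47° = 1.07×10⁻⁴ s⁻¹
Height gradient: |∂Z/∂n| = 30 m / 602000 m = 4.98×10⁻⁵
On a pressure surface, geostrophic balance gives V_g = (g/f)|∂Z/∂n|:
V_g = 9.81 × 4.98×10⁻⁵ / 1.07×10⁻⁴ = 4.58 m/s
Converting: 4.58 m/s × 3.6 = 16.5 km/h

16.5 km/h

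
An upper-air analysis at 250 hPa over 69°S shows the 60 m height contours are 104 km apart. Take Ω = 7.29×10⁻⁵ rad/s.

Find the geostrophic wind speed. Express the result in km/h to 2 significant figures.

150 km/h

Coriolis parameter at 69°S:
f = 2Ω sin φ = 2 × 7.29×10⁻⁵ × sin 69° = 1.36×10⁻⁴ s⁻¹
Height gradient: |∂Z/∂n| = 60 m / 104000 m = 5.77×10⁻⁴
On a pressure surface, geostrophic balance gives V_g = (g/f)|∂Z/∂n|:
V_g = 9.81 × 5.77×10⁻⁴ / 1.36×10⁻⁴ = 41.6 m/s
Converting: 41.6 m/s × 3.6 = 150 km/h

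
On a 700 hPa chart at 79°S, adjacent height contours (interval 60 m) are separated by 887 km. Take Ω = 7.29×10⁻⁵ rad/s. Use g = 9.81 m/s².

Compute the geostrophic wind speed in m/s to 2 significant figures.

Coriolis parameter at 79°S:
f = 2Ω sin φ = 2 × 7.29×10⁻⁵ × sin 79° = 1.43×10⁻⁴ s⁻¹
Height gradient: |∂Z/∂n| = 60 m / 887000 m = 6.76×10⁻⁵
On a pressure surface, geostrophic balance gives V_g = (g/f)|∂Z/∂n|:
V_g = 9.81 × 6.76×10⁻⁵ / 1.43×10⁻⁴ = 4.64 m/s

4.6 m/s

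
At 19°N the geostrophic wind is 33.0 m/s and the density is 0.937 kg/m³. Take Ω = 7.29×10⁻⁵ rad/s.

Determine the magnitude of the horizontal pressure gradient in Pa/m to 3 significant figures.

Coriolis parameter at 19°N:
f = 2Ω sin φ = 2 × 7.29×10⁻⁵ × sin 19° = 4.75×10⁻⁵ s⁻¹
Geostrophic balance rearranged: |∂P/∂n| = f ρ V_g
|∂P/∂n| = 4.75×10⁻⁵ × 0.937 × 33.0 = 1.47×10⁻³ Pa/m

1.47×10⁻³ Pa/m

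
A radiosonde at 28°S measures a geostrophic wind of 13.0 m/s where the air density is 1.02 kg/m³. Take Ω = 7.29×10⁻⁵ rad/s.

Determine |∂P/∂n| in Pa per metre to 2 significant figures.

Coriolis parameter at 28°S:
f = 2Ω sin φ = 2 × 7.29×10⁻⁵ × sin 28° = 6.84×10⁻⁵ s⁻¹
Geostrophic balance rearranged: |∂P/∂n| = f ρ V_g
|∂P/∂n| = 6.84×10⁻⁵ × 1.02 × 13.0 = 9.08×10⁻⁴ Pa/m

9.1×10⁻⁴ Pa/m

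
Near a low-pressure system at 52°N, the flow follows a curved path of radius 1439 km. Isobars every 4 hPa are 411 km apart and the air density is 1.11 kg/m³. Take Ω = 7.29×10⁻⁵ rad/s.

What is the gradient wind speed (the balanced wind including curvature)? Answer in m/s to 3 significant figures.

Coriolis parameter at 52°N:
f = 2Ω sin φ = 2 × 7.29×10⁻⁵ × sin 52° = 1.15×10⁻⁴ s⁻¹
Pressure gradient: |∂P/∂n| = 400 Pa / 411000 m = 9.73×10⁻⁴ Pa/m
Geostrophic speed: V_g = |∂P/∂n|/(fρ) = 9.73×10⁻⁴/(1.15×10⁻⁴ × 1.11) = 7.63 m/s
Around a low, centrifugal force acts outward with Coriolis, so pressure-gradient force balances both:
(1/ρ)|∂P/∂n| = fV + V²/R  →  V² + fR·V − fR·V_g = 0
With fR = 1.15×10⁻⁴ × 1439×10³ m = 165 m/s:
V = [−fR + √((fR)² + 4 fR V_g)]/2 = [−165 + √(165² + 4×165×7.63)]/2 = 7.31 m/s
Subgeostrophic (V < V_g = 7.63 m/s), as expected around a low.

7.31 m/s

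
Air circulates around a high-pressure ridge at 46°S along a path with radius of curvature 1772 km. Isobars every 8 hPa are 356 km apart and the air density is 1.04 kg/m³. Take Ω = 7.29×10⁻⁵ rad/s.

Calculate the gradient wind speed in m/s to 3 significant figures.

Coriolis parameter at 46°S:
f = 2Ω sin φ = 2 × 7.29×10⁻⁵ × sin 46° = 1.05×10⁻⁴ s⁻¹
Pressure gradient: |∂P/∂n| = 800 Pa / 356000 m = 2.25×10⁻³ Pa/m
Geostrophic speed: V_g = |∂P/∂n|/(fρ) = 2.25×10⁻³/(1.05×10⁻⁴ × 1.04) = 20.6 m/s
Around a high, pressure-gradient force acts outward with centrifugal, so Coriolis balances both:
fV = (1/ρ)|∂P/∂n| + V²/R  →  V² − fR·V + fR·V_g = 0
With fR = 1.05×10⁻⁴ × 1772×10³ m = 186 m/s:
V = [fR − √((fR)² − 4 fR V_g)]/2 = [186 − √(186² − 4×186×20.6)]/2 = 23.6 m/s
Supergeostrophic (V > V_g = 20.6 m/s), as expected around a high.

23.6 m/s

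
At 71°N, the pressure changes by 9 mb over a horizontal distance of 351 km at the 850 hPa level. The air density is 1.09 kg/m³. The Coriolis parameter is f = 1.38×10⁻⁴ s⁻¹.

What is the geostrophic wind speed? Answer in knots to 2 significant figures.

Pressure gradient: |∂P/∂n| = 900 Pa / 351000 m = 2.56×10⁻³ Pa/m
Geostrophic balance (pressure-gradient force = Coriolis force):
V_g = (1/(fρ)) |∂P/∂n| = 2.56×10⁻³ / (1.38×10⁻⁴ × 1.09) = 17.0 m/s
Converting: 17.0 m/s × 1.944 = 33 knots

33 knots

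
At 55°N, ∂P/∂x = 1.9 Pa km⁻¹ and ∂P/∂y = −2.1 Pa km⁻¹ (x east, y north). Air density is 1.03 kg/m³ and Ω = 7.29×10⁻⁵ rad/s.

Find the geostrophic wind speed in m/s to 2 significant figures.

23 m/s

Coriolis parameter at 55°N:
f = 2Ω sin φ = 2 × 7.29×10⁻⁵ × sin 55° = 1.19×10⁻⁴ s⁻¹
Component geostrophic relations (x east, y north):
u_g = −(1/(fρ)) ∂P/∂y,  v_g = (1/(fρ)) ∂P/∂x
u_g = −(−2.1×10⁻³)/(1.19×10⁻⁴ × 1.03) = 17.1 m/s;  v_g = (1.9×10⁻³)/(1.19×10⁻⁴ × 1.03) = 15.4 m/s
|V_g| = √(u_g² + v_g²) = 23.0 m/s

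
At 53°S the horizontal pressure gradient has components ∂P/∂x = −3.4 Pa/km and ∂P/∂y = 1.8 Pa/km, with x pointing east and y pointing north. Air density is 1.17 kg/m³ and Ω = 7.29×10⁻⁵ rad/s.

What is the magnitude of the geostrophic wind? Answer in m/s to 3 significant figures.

Coriolis parameter at 53°S:
f = 2Ω sin φ = 2 × 7.29×10⁻⁵ × sin 53° = 1.16×10⁻⁴ s⁻¹
In the Southern Hemisphere f is negative: f = −1.16×10⁻⁴ s⁻¹.
Component geostrophic relations (x east, y north):
u_g = −(1/(fρ)) ∂P/∂y,  v_g = (1/(fρ)) ∂P/∂x
u_g = −(1.8×10⁻³)/(−1.16×10⁻⁴ × 1.17) = 13.2 m/s;  v_g = (−3.4×10⁻³)/(−1.16×10⁻⁴ × 1.17) = 25.0 m/s
|V_g| = √(u_g² + v_g²) = 28.2 m/s

28.2 m/s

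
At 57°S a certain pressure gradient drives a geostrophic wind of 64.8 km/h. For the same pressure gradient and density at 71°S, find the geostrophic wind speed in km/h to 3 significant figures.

57.5 km/h

With the same pressure gradient and density, V_g ∝ 1/f ∝ 1/sin φ.
V₂ = V₁ · sin φ₁ / sin φ₂ = 64.8 × sin 57° / sin 71°
V₂ = 64.8 × 0.8387/0.9455 = 57.5 km/h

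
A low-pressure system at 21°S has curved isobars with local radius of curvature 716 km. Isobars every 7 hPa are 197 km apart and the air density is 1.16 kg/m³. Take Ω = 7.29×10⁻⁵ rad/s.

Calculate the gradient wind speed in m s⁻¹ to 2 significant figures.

Coriolis parameter at 21°S:
f = 2Ω sin φ = 2 × 7.29×10⁻⁵ × sin 21° = 5.23×10⁻⁵ s⁻¹
Pressure gradient: |∂P/∂n| = 700 Pa / 197000 m = 3.55×10⁻³ Pa/m
Geostrophic speed: V_g = |∂P/∂n|/(fρ) = 3.55×10⁻³/(5.23×10⁻⁵ × 1.16) = 58.6 m/s
Around a low, centrifugal force acts outward with Coriolis, so pressure-gradient force balances both:
(1/ρ)|∂P/∂n| = fV + V²/R  →  V² + fR·V − fR·V_g = 0
With fR = 5.23×10⁻⁵ × 716×10³ m = 37.4 m/s:
V = [−fR + √((fR)² + 4 fR V_g)]/2 = [−37.4 + √(37.4² + 4×37.4×58.6)]/2 = 31.7 m/s
Subgeostrophic (V < V_g = 58.6 m/s), as expected around a low.

32 m s⁻¹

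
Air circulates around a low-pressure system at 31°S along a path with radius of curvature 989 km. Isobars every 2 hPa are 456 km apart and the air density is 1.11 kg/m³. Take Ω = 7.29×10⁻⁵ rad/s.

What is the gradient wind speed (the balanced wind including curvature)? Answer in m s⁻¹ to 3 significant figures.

Coriolis parameter at 31°S:
f = 2Ω sin φ = 2 × 7.29×10⁻⁵ × sin 31° = 7.51×10⁻⁵ s⁻¹
Pressure gradient: |∂P/∂n| = 200 Pa / 456000 m = 4.39×10⁻⁴ Pa/m
Geostrophic speed: V_g = |∂P/∂n|/(fρ) = 4.39×10⁻⁴/(7.51×10⁻⁵ × 1.11) = 5.26 m/s
Around a low, centrifugal force acts outward with Coriolis, so pressure-gradient force balances both:
(1/ρ)|∂P/∂n| = fV + V²/R  →  V² + fR·V − fR·V_g = 0
With fR = 7.51×10⁻⁵ × 989×10³ m = 74.3 m/s:
V = [−fR + √((fR)² + 4 fR V_g)]/2 = [−74.3 + √(74.3² + 4×74.3×5.26)]/2 = 4.93 m/s
Subgeostrophic (V < V_g = 5.26 m/s), as expected around a low.

4.93 m s⁻¹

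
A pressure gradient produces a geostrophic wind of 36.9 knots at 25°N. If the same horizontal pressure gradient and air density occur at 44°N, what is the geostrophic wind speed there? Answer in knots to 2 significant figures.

With the same pressure gradient and density, V_g ∝ 1/f ∝ 1/sin φ.
V₂ = V₁ · sin φ₁ / sin φ₂ = 36.9 × sin 25° / sin 44°
V₂ = 36.9 × 0.4226/0.6947 = 22 knots

22 knots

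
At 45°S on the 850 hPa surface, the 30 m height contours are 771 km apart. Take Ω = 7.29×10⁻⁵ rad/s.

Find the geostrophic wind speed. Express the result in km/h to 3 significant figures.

13.3 km/h

Coriolis parameter at 45°S:
f = 2Ω sin φ = 2 × 7.29×10⁻⁵ × sin 45° = 1.03×10⁻⁴ s⁻¹
Height gradient: |∂Z/∂n| = 30 m / 771000 m = 3.89×10⁻⁵
On a pressure surface, geostrophic balance gives V_g = (g/f)|∂Z/∂n|:
V_g = 9.81 × 3.89×10⁻⁵ / 1.03×10⁻⁴ = 3.70 m/s
Converting: 3.70 m/s × 3.6 = 13.3 km/h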